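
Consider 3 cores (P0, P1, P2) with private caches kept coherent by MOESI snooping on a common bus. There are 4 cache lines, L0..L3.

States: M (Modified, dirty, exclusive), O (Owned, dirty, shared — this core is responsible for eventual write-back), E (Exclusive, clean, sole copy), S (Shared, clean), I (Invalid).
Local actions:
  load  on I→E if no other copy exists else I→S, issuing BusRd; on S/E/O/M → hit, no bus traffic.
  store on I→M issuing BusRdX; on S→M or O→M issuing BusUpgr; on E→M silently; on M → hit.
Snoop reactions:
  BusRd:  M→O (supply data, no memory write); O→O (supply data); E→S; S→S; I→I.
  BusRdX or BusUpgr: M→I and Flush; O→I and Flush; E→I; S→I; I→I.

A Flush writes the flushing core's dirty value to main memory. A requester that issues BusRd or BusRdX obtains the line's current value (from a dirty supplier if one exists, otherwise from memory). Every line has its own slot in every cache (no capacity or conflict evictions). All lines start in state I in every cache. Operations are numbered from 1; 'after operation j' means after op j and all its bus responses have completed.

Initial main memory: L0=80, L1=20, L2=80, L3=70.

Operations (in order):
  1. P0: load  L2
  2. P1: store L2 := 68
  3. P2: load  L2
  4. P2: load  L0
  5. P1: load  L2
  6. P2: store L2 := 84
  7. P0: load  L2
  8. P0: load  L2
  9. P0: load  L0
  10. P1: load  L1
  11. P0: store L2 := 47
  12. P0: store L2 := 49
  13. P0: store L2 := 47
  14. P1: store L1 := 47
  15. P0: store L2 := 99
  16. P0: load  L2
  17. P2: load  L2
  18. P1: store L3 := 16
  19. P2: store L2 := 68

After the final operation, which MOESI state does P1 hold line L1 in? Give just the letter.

state = M

1. P0: load  L2  bus=[BusRd]  L2: P0=E P1=I P2=I  mem[L2]=80
2. P1: store L2 := 68  bus=[BusRdX]  L2: P0=I P1=M P2=I  mem[L2]=80
3. P2: load  L2  bus=[BusRd]  L2: P0=I P1=O P2=S  mem[L2]=80
4. P2: load  L0  bus=[BusRd]  L0: P0=I P1=I P2=E  mem[L0]=80
5. P1: load  L2  bus=[-]  L2: P0=I P1=O P2=S  mem[L2]=80
6. P2: store L2 := 84  bus=[BusUpgr,Flush]  L2: P0=I P1=I P2=M  mem[L2]=68
7. P0: load  L2  bus=[BusRd]  L2: P0=S P1=I P2=O  mem[L2]=68
8. P0: load  L2  bus=[-]  L2: P0=S P1=I P2=O  mem[L2]=68
9. P0: load  L0  bus=[BusRd]  L0: P0=S P1=I P2=S  mem[L0]=80
10. P1: load  L1  bus=[BusRd]  L1: P0=I P1=E P2=I  mem[L1]=20
11. P0: store L2 := 47  bus=[BusUpgr,Flush]  L2: P0=M P1=I P2=I  mem[L2]=84
12. P0: store L2 := 49  bus=[-]  L2: P0=M P1=I P2=I  mem[L2]=84
13. P0: store L2 := 47  bus=[-]  L2: P0=M P1=I P2=I  mem[L2]=84
14. P1: store L1 := 47  bus=[-]  L1: P0=I P1=M P2=I  mem[L1]=20
15. P0: store L2 := 99  bus=[-]  L2: P0=M P1=I P2=I  mem[L2]=84
16. P0: load  L2  bus=[-]  L2: P0=M P1=I P2=I  mem[L2]=84
17. P2: load  L2  bus=[BusRd]  L2: P0=O P1=I P2=S  mem[L2]=84
18. P1: store L3 := 16  bus=[BusRdX]  L3: P0=I P1=M P2=I  mem[L3]=70
19. P2: store L2 := 68  bus=[BusUpgr,Flush]  L2: P0=I P1=I P2=M  mem[L2]=99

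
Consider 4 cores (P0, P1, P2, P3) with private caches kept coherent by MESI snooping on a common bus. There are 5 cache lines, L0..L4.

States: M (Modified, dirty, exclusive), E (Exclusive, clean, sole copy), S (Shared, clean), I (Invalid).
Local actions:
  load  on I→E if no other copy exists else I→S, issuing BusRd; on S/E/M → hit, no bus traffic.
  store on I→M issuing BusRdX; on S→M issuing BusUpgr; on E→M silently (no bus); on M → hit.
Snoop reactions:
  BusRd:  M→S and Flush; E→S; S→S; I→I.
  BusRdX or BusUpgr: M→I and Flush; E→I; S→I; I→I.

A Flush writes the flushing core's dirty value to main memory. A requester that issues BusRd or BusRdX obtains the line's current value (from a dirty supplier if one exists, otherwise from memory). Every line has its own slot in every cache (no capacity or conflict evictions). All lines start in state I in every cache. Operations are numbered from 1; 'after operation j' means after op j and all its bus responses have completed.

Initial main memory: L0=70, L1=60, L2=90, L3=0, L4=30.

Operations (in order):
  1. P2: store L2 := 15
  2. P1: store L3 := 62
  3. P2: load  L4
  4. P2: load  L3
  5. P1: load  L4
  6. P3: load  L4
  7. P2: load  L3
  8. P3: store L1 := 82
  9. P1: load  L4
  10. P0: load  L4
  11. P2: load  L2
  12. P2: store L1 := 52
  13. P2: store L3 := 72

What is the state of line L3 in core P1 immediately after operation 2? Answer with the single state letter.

step 1: P2: store L2 := 15  ⟶  IIMI  (L2)  txn=BusRdX  M[L2]=90
step 2: P1: store L3 := 62  ⟶  IMII  (L3)  txn=BusRdX  M[L3]=0
step 3: P2: load  L4  ⟶  IIEI  (L4)  txn=BusRd  M[L4]=30
step 4: P2: load  L3  ⟶  ISSI  (L3)  txn=BusRd+Flush  M[L3]=62
step 5: P1: load  L4  ⟶  ISSI  (L4)  txn=BusRd  M[L4]=30
step 6: P3: load  L4  ⟶  ISSS  (L4)  txn=BusRd  M[L4]=30
step 7: P2: load  L3  ⟶  ISSI  (L3)  txn=∅  M[L3]=62
step 8: P3: store L1 := 82  ⟶  IIIM  (L1)  txn=BusRdX  M[L1]=60
step 9: P1: load  L4  ⟶  ISSS  (L4)  txn=∅  M[L4]=30
step 10: P0: load  L4  ⟶  SSSS  (L4)  txn=BusRd  M[L4]=30
step 11: P2: load  L2  ⟶  IIMI  (L2)  txn=∅  M[L2]=90
step 12: P2: store L1 := 52  ⟶  IIMI  (L1)  txn=BusRdX+Flush  M[L1]=82
step 13: P2: store L3 := 72  ⟶  IIMI  (L3)  txn=BusUpgr  M[L3]=62

state = M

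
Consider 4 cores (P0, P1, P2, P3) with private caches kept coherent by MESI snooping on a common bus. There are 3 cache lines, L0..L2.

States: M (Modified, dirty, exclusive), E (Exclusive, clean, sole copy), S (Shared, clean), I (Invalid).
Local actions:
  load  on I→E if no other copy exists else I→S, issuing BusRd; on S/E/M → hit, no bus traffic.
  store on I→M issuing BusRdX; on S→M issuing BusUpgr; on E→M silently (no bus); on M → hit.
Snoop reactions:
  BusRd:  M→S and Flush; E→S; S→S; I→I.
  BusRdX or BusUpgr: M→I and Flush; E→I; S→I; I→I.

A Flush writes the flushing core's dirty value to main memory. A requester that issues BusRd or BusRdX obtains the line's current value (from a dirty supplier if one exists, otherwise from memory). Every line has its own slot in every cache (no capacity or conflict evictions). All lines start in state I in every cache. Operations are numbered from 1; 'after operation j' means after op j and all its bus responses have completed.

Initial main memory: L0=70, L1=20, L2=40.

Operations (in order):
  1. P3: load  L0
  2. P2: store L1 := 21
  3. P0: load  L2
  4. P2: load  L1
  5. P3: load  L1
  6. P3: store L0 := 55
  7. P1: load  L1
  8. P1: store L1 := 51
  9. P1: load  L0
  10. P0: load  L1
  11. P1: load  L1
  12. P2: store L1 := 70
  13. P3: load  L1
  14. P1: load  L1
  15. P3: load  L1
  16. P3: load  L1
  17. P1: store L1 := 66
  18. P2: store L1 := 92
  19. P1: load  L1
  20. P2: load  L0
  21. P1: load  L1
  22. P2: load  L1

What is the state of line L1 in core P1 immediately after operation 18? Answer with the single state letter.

1. P3: load  L0  bus=[BusRd]  L0: P0=I P1=I P2=I P3=E  mem[L0]=70
2. P2: store L1 := 21  bus=[BusRdX]  L1: P0=I P1=I P2=M P3=I  mem[L1]=20
3. P0: load  L2  bus=[BusRd]  L2: P0=E P1=I P2=I P3=I  mem[L2]=40
4. P2: load  L1  bus=[-]  L1: P0=I P1=I P2=M P3=I  mem[L1]=20
5. P3: load  L1  bus=[BusRd,Flush]  L1: P0=I P1=I P2=S P3=S  mem[L1]=21
6. P3: store L0 := 55  bus=[-]  L0: P0=I P1=I P2=I P3=M  mem[L0]=70
7. P1: load  L1  bus=[BusRd]  L1: P0=I P1=S P2=S P3=S  mem[L1]=21
8. P1: store L1 := 51  bus=[BusUpgr]  L1: P0=I P1=M P2=I P3=I  mem[L1]=21
9. P1: load  L0  bus=[BusRd,Flush]  L0: P0=I P1=S P2=I P3=S  mem[L0]=55
10. P0: load  L1  bus=[BusRd,Flush]  L1: P0=S P1=S P2=I P3=I  mem[L1]=51
11. P1: load  L1  bus=[-]  L1: P0=S P1=S P2=I P3=I  mem[L1]=51
12. P2: store L1 := 70  bus=[BusRdX]  L1: P0=I P1=I P2=M P3=I  mem[L1]=51
13. P3: load  L1  bus=[BusRd,Flush]  L1: P0=I P1=I P2=S P3=S  mem[L1]=70
14. P1: load  L1  bus=[BusRd]  L1: P0=I P1=S P2=S P3=S  mem[L1]=70
15. P3: load  L1  bus=[-]  L1: P0=I P1=S P2=S P3=S  mem[L1]=70
16. P3: load  L1  bus=[-]  L1: P0=I P1=S P2=S P3=S  mem[L1]=70
17. P1: store L1 := 66  bus=[BusUpgr]  L1: P0=I P1=M P2=I P3=I  mem[L1]=70
18. P2: store L1 := 92  bus=[BusRdX,Flush]  L1: P0=I P1=I P2=M P3=I  mem[L1]=66
19. P1: load  L1  bus=[BusRd,Flush]  L1: P0=I P1=S P2=S P3=I  mem[L1]=92
20. P2: load  L0  bus=[BusRd]  L0: P0=I P1=S P2=S P3=S  mem[L0]=55
21. P1: load  L1  bus=[-]  L1: P0=I P1=S P2=S P3=I  mem[L1]=92
22. P2: load  L1  bus=[-]  L1: P0=I P1=S P2=S P3=I  mem[L1]=92

state = I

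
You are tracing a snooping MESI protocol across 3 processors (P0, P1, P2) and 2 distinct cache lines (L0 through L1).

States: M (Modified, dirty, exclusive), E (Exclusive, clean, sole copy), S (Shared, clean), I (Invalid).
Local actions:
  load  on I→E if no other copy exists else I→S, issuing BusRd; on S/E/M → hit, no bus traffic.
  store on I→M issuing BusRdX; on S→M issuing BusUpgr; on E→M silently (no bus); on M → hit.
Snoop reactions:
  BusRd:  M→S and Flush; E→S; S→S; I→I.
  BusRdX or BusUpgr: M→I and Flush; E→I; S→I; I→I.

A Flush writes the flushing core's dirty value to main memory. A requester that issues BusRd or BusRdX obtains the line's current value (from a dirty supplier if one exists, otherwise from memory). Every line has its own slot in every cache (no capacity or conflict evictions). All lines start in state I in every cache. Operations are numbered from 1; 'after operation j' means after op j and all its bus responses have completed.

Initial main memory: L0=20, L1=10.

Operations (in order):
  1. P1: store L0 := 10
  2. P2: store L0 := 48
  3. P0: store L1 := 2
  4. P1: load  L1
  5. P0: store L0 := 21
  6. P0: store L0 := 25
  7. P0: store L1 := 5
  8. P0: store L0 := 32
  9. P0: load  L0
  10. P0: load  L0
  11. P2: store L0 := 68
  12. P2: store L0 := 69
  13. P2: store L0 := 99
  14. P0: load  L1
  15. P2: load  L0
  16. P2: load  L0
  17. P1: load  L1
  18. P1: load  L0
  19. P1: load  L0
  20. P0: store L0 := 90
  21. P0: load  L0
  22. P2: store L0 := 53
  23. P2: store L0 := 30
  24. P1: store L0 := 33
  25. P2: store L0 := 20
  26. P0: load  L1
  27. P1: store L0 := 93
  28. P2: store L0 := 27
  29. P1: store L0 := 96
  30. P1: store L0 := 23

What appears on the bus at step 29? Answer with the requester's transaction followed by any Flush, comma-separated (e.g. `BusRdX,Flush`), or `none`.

bus = BusRdX,Flush

1. P1: store L0 := 10  bus=[BusRdX]  L0: P0=I P1=M P2=I  mem[L0]=20
2. P2: store L0 := 48  bus=[BusRdX,Flush]  L0: P0=I P1=I P2=M  mem[L0]=10
3. P0: store L1 := 2  bus=[BusRdX]  L1: P0=M P1=I P2=I  mem[L1]=10
4. P1: load  L1  bus=[BusRd,Flush]  L1: P0=S P1=S P2=I  mem[L1]=2
5. P0: store L0 := 21  bus=[BusRdX,Flush]  L0: P0=M P1=I P2=I  mem[L0]=48
6. P0: store L0 := 25  bus=[-]  L0: P0=M P1=I P2=I  mem[L0]=48
7. P0: store L1 := 5  bus=[BusUpgr]  L1: P0=M P1=I P2=I  mem[L1]=2
8. P0: store L0 := 32  bus=[-]  L0: P0=M P1=I P2=I  mem[L0]=48
9. P0: load  L0  bus=[-]  L0: P0=M P1=I P2=I  mem[L0]=48
10. P0: load  L0  bus=[-]  L0: P0=M P1=I P2=I  mem[L0]=48
11. P2: store L0 := 68  bus=[BusRdX,Flush]  L0: P0=I P1=I P2=M  mem[L0]=32
12. P2: store L0 := 69  bus=[-]  L0: P0=I P1=I P2=M  mem[L0]=32
13. P2: store L0 := 99  bus=[-]  L0: P0=I P1=I P2=M  mem[L0]=32
14. P0: load  L1  bus=[-]  L1: P0=M P1=I P2=I  mem[L1]=2
15. P2: load  L0  bus=[-]  L0: P0=I P1=I P2=M  mem[L0]=32
16. P2: load  L0  bus=[-]  L0: P0=I P1=I P2=M  mem[L0]=32
17. P1: load  L1  bus=[BusRd,Flush]  L1: P0=S P1=S P2=I  mem[L1]=5
18. P1: load  L0  bus=[BusRd,Flush]  L0: P0=I P1=S P2=S  mem[L0]=99
19. P1: load  L0  bus=[-]  L0: P0=I P1=S P2=S  mem[L0]=99
20. P0: store L0 := 90  bus=[BusRdX]  L0: P0=M P1=I P2=I  mem[L0]=99
21. P0: load  L0  bus=[-]  L0: P0=M P1=I P2=I  mem[L0]=99
22. P2: store L0 := 53  bus=[BusRdX,Flush]  L0: P0=I P1=I P2=M  mem[L0]=90
23. P2: store L0 := 30  bus=[-]  L0: P0=I P1=I P2=M  mem[L0]=90
24. P1: store L0 := 33  bus=[BusRdX,Flush]  L0: P0=I P1=M P2=I  mem[L0]=30
25. P2: store L0 := 20  bus=[BusRdX,Flush]  L0: P0=I P1=I P2=M  mem[L0]=33
26. P0: load  L1  bus=[-]  L1: P0=S P1=S P2=I  mem[L1]=5
27. P1: store L0 := 93  bus=[BusRdX,Flush]  L0: P0=I P1=M P2=I  mem[L0]=20
28. P2: store L0 := 27  bus=[BusRdX,Flush]  L0: P0=I P1=I P2=M  mem[L0]=93
29. P1: store L0 := 96  bus=[BusRdX,Flush]  L0: P0=I P1=M P2=I  mem[L0]=27
30. P1: store L0 := 23  bus=[-]  L0: P0=I P1=M P2=I  mem[L0]=27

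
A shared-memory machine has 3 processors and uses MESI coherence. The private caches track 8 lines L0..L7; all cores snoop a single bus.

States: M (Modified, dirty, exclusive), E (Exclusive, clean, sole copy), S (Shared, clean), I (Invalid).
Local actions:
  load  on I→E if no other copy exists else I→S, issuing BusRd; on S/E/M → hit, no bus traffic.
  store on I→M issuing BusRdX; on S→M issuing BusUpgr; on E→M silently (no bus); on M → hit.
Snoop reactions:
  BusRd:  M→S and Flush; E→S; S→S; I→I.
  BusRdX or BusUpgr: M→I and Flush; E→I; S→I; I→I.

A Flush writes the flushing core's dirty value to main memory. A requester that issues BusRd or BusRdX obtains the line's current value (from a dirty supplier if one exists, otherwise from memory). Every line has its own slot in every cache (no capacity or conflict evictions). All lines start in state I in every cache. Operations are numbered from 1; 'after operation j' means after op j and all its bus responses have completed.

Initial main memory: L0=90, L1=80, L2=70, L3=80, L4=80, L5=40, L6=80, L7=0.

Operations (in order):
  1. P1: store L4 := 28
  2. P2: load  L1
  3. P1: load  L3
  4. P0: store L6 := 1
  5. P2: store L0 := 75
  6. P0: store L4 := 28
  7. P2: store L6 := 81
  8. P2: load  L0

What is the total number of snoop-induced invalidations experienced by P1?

  op1 P1: store L4 := 28 → I/M/I on L4; bus BusRdX; mem=80
  op2 P2: load  L1 → I/I/E on L1; bus BusRd; mem=80
  op3 P1: load  L3 → I/E/I on L3; bus BusRd; mem=80
  op4 P0: store L6 := 1 → M/I/I on L6; bus BusRdX; mem=80
  op5 P2: store L0 := 75 → I/I/M on L0; bus BusRdX; mem=90
  op6 P0: store L4 := 28 → M/I/I on L4; bus BusRdX Flush; mem=28
  op7 P2: store L6 := 81 → I/I/M on L6; bus BusRdX Flush; mem=1
  op8 P2: load  L0 → I/I/M on L0; bus (none); mem=90

invalidations = 1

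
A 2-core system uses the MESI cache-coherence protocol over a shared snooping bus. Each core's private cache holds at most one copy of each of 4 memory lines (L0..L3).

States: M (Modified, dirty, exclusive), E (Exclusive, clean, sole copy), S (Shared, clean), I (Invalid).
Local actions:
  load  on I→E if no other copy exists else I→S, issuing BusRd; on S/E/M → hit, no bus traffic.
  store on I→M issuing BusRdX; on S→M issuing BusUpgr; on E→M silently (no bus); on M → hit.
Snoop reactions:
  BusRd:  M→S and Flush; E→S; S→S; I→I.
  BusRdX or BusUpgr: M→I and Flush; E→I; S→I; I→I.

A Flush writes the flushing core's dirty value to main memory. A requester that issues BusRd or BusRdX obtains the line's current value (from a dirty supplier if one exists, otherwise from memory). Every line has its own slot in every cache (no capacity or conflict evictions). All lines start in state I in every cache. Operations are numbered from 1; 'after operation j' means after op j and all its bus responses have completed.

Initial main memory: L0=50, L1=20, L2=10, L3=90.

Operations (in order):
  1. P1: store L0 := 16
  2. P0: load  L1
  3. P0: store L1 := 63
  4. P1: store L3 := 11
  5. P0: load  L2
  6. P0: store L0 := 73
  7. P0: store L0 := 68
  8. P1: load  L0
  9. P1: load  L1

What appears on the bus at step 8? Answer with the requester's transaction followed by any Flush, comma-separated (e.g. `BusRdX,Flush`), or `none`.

bus = BusRd,Flush

step 1: P1: store L0 := 16  ⟶  IM  (L0)  txn=BusRdX  M[L0]=50
step 2: P0: load  L1  ⟶  EI  (L1)  txn=BusRd  M[L1]=20
step 3: P0: store L1 := 63  ⟶  MI  (L1)  txn=∅  M[L1]=20
step 4: P1: store L3 := 11  ⟶  IM  (L3)  txn=BusRdX  M[L3]=90
step 5: P0: load  L2  ⟶  EI  (L2)  txn=BusRd  M[L2]=10
step 6: P0: store L0 := 73  ⟶  MI  (L0)  txn=BusRdX+Flush  M[L0]=16
step 7: P0: store L0 := 68  ⟶  MI  (L0)  txn=∅  M[L0]=16
step 8: P1: load  L0  ⟶  SS  (L0)  txn=BusRd+Flush  M[L0]=68
step 9: P1: load  L1  ⟶  SS  (L1)  txn=BusRd+Flush  M[L1]=63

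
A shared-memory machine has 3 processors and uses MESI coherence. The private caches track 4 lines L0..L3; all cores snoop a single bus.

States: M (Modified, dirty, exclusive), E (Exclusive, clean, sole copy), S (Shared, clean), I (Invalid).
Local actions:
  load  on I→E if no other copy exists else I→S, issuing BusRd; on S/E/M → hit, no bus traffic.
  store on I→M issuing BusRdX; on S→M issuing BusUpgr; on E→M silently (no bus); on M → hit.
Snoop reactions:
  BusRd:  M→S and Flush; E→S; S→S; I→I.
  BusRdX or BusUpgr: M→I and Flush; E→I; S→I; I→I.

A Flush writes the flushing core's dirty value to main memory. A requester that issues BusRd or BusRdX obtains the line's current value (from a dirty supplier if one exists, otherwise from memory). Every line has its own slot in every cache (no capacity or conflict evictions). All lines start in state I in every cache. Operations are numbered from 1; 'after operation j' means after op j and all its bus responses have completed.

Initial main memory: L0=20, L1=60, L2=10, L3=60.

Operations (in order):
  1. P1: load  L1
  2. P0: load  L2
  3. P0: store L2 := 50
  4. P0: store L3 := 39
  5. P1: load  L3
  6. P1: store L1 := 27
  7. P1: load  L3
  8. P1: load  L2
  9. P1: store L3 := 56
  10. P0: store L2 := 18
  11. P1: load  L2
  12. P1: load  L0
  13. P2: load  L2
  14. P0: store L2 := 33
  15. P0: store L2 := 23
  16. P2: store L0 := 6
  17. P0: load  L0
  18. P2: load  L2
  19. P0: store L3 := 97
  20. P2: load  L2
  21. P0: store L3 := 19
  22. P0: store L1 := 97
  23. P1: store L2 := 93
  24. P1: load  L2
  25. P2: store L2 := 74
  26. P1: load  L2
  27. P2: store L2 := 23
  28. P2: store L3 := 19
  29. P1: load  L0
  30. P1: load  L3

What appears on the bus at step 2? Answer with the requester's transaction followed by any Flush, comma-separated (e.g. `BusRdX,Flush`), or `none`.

[1] P1: load  L1 | P0:I, P1:E(60), P2:I | bus: BusRd
[2] P0: load  L2 | P0:E(10), P1:I, P2:I | bus: BusRd
[3] P0: store L2 := 50 | P0:M(50), P1:I, P2:I | bus: none
[4] P0: store L3 := 39 | P0:M(39), P1:I, P2:I | bus: BusRdX
[5] P1: load  L3 | P0:S(39), P1:S(39), P2:I | bus: BusRd,Flush
[6] P1: store L1 := 27 | P0:I, P1:M(27), P2:I | bus: none
[7] P1: load  L3 | P0:S(39), P1:S(39), P2:I | bus: none
[8] P1: load  L2 | P0:S(50), P1:S(50), P2:I | bus: BusRd,Flush
[9] P1: store L3 := 56 | P0:I, P1:M(56), P2:I | bus: BusUpgr
[10] P0: store L2 := 18 | P0:M(18), P1:I, P2:I | bus: BusUpgr
[11] P1: load  L2 | P0:S(18), P1:S(18), P2:I | bus: BusRd,Flush
[12] P1: load  L0 | P0:I, P1:E(20), P2:I | bus: BusRd
[13] P2: load  L2 | P0:S(18), P1:S(18), P2:S(18) | bus: BusRd
[14] P0: store L2 := 33 | P0:M(33), P1:I, P2:I | bus: BusUpgr
[15] P0: store L2 := 23 | P0:M(23), P1:I, P2:I | bus: none
[16] P2: store L0 := 6 | P0:I, P1:I, P2:M(6) | bus: BusRdX
[17] P0: load  L0 | P0:S(6), P1:I, P2:S(6) | bus: BusRd,Flush
[18] P2: load  L2 | P0:S(23), P1:I, P2:S(23) | bus: BusRd,Flush
[19] P0: store L3 := 97 | P0:M(97), P1:I, P2:I | bus: BusRdX,Flush
[20] P2: load  L2 | P0:S(23), P1:I, P2:S(23) | bus: none
[21] P0: store L3 := 19 | P0:M(19), P1:I, P2:I | bus: none
[22] P0: store L1 := 97 | P0:M(97), P1:I, P2:I | bus: BusRdX,Flush
[23] P1: store L2 := 93 | P0:I, P1:M(93), P2:I | bus: BusRdX
[24] P1: load  L2 | P0:I, P1:M(93), P2:I | bus: none
[25] P2: store L2 := 74 | P0:I, P1:I, P2:M(74) | bus: BusRdX,Flush
[26] P1: load  L2 | P0:I, P1:S(74), P2:S(74) | bus: BusRd,Flush
[27] P2: store L2 := 23 | P0:I, P1:I, P2:M(23) | bus: BusUpgr
[28] P2: store L3 := 19 | P0:I, P1:I, P2:M(19) | bus: BusRdX,Flush
[29] P1: load  L0 | P0:S(6), P1:S(6), P2:S(6) | bus: BusRd
[30] P1: load  L3 | P0:I, P1:S(19), P2:S(19) | bus: BusRd,Flush

bus = BusRd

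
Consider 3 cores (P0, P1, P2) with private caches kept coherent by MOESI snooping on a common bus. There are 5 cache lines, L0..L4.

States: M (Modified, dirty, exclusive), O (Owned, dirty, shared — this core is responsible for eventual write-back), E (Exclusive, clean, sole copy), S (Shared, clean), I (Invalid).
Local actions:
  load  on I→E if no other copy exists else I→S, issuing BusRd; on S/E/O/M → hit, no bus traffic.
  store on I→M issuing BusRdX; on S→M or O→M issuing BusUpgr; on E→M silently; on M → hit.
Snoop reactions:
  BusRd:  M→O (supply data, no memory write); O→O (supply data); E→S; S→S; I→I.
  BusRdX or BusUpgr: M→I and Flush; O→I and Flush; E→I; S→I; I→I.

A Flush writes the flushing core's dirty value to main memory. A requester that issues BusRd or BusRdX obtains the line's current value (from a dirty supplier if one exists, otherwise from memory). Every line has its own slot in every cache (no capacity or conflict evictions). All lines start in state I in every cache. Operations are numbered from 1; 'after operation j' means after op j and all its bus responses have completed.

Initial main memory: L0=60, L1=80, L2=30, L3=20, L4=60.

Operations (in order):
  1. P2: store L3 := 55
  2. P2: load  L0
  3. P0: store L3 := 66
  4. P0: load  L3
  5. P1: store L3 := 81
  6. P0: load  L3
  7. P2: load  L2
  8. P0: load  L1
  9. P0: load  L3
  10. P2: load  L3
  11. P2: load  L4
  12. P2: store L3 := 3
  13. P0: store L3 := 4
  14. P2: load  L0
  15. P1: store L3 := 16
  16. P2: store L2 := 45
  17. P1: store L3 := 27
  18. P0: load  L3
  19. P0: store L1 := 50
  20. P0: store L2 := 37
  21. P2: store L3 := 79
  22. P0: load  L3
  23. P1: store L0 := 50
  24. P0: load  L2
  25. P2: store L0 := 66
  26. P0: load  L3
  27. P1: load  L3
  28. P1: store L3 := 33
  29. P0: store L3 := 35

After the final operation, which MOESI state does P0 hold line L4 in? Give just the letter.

step 1: P2: store L3 := 55  ⟶  IIM  (L3)  txn=BusRdX  M[L3]=20
step 2: P2: load  L0  ⟶  IIE  (L0)  txn=BusRd  M[L0]=60
step 3: P0: store L3 := 66  ⟶  MII  (L3)  txn=BusRdX+Flush  M[L3]=55
step 4: P0: load  L3  ⟶  MII  (L3)  txn=∅  M[L3]=55
step 5: P1: store L3 := 81  ⟶  IMI  (L3)  txn=BusRdX+Flush  M[L3]=66
step 6: P0: load  L3  ⟶  SOI  (L3)  txn=BusRd  M[L3]=66
step 7: P2: load  L2  ⟶  IIE  (L2)  txn=BusRd  M[L2]=30
step 8: P0: load  L1  ⟶  EII  (L1)  txn=BusRd  M[L1]=80
step 9: P0: load  L3  ⟶  SOI  (L3)  txn=∅  M[L3]=66
step 10: P2: load  L3  ⟶  SOS  (L3)  txn=BusRd  M[L3]=66
step 11: P2: load  L4  ⟶  IIE  (L4)  txn=BusRd  M[L4]=60
step 12: P2: store L3 := 3  ⟶  IIM  (L3)  txn=BusUpgr+Flush  M[L3]=81
step 13: P0: store L3 := 4  ⟶  MII  (L3)  txn=BusRdX+Flush  M[L3]=3
step 14: P2: load  L0  ⟶  IIE  (L0)  txn=∅  M[L0]=60
step 15: P1: store L3 := 16  ⟶  IMI  (L3)  txn=BusRdX+Flush  M[L3]=4
step 16: P2: store L2 := 45  ⟶  IIM  (L2)  txn=∅  M[L2]=30
step 17: P1: store L3 := 27  ⟶  IMI  (L3)  txn=∅  M[L3]=4
step 18: P0: load  L3  ⟶  SOI  (L3)  txn=BusRd  M[L3]=4
step 19: P0: store L1 := 50  ⟶  MII  (L1)  txn=∅  M[L1]=80
step 20: P0: store L2 := 37  ⟶  MII  (L2)  txn=BusRdX+Flush  M[L2]=45
step 21: P2: store L3 := 79  ⟶  IIM  (L3)  txn=BusRdX+Flush  M[L3]=27
step 22: P0: load  L3  ⟶  SIO  (L3)  txn=BusRd  M[L3]=27
step 23: P1: store L0 := 50  ⟶  IMI  (L0)  txn=BusRdX  M[L0]=60
step 24: P0: load  L2  ⟶  MII  (L2)  txn=∅  M[L2]=45
step 25: P2: store L0 := 66  ⟶  IIM  (L0)  txn=BusRdX+Flush  M[L0]=50
step 26: P0: load  L3  ⟶  SIO  (L3)  txn=∅  M[L3]=27
step 27: P1: load  L3  ⟶  SSO  (L3)  txn=BusRd  M[L3]=27
step 28: P1: store L3 := 33  ⟶  IMI  (L3)  txn=BusUpgr+Flush  M[L3]=79
step 29: P0: store L3 := 35  ⟶  MII  (L3)  txn=BusRdX+Flush  M[L3]=33

state = I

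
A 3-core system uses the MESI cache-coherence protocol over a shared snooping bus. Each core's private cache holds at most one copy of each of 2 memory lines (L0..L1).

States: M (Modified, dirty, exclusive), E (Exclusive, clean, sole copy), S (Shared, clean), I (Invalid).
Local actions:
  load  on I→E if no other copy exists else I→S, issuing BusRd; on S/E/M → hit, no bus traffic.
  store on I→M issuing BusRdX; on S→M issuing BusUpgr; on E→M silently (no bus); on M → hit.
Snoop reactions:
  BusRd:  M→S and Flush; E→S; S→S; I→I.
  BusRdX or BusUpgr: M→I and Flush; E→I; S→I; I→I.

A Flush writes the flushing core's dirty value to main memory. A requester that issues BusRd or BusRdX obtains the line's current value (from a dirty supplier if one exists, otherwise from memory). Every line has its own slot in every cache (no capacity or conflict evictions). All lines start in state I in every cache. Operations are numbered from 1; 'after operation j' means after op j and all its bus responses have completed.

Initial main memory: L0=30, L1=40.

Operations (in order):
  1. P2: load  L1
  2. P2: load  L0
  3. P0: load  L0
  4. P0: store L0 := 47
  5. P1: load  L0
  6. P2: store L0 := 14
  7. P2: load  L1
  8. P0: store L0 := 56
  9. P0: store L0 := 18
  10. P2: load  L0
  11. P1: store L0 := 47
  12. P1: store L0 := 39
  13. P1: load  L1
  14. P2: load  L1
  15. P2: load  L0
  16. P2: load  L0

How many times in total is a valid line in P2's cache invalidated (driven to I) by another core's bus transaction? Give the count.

step 1: P2: load  L1  ⟶  IIE  (L1)  txn=BusRd  M[L1]=40
step 2: P2: load  L0  ⟶  IIE  (L0)  txn=BusRd  M[L0]=30
step 3: P0: load  L0  ⟶  SIS  (L0)  txn=BusRd  M[L0]=30
step 4: P0: store L0 := 47  ⟶  MII  (L0)  txn=BusUpgr  M[L0]=30
step 5: P1: load  L0  ⟶  SSI  (L0)  txn=BusRd+Flush  M[L0]=47
step 6: P2: store L0 := 14  ⟶  IIM  (L0)  txn=BusRdX  M[L0]=47
step 7: P2: load  L1  ⟶  IIE  (L1)  txn=∅  M[L1]=40
step 8: P0: store L0 := 56  ⟶  MII  (L0)  txn=BusRdX+Flush  M[L0]=14
step 9: P0: store L0 := 18  ⟶  MII  (L0)  txn=∅  M[L0]=14
step 10: P2: load  L0  ⟶  SIS  (L0)  txn=BusRd+Flush  M[L0]=18
step 11: P1: store L0 := 47  ⟶  IMI  (L0)  txn=BusRdX  M[L0]=18
step 12: P1: store L0 := 39  ⟶  IMI  (L0)  txn=∅  M[L0]=18
step 13: P1: load  L1  ⟶  ISS  (L1)  txn=BusRd  M[L1]=40
step 14: P2: load  L1  ⟶  ISS  (L1)  txn=∅  M[L1]=40
step 15: P2: load  L0  ⟶  ISS  (L0)  txn=BusRd+Flush  M[L0]=39
step 16: P2: load  L0  ⟶  ISS  (L0)  txn=∅  M[L0]=39

invalidations = 3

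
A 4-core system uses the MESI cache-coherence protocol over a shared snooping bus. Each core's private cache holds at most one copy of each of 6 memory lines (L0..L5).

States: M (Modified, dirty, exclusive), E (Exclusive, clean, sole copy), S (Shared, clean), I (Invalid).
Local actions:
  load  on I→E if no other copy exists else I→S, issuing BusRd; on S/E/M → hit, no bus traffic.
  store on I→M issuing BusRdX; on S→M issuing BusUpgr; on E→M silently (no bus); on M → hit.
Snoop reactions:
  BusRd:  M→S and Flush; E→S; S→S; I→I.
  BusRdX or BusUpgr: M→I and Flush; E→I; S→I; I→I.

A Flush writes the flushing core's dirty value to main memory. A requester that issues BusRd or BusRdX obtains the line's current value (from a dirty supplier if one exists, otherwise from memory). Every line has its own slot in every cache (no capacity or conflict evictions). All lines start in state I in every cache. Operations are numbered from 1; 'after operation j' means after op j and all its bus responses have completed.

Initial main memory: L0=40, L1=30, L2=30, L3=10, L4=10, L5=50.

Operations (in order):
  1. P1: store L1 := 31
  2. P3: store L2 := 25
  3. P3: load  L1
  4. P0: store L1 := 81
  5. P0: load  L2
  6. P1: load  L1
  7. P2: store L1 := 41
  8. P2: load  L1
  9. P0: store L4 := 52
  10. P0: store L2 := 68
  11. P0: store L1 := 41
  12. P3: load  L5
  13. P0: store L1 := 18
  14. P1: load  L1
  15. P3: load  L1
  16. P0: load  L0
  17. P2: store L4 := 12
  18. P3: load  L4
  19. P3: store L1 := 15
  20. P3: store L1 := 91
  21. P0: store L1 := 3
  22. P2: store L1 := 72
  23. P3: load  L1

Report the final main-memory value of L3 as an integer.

memory[L3] = 10

[1] P1: store L1 := 31 | P0:I, P1:M(31), P2:I, P3:I | bus: BusRdX
[2] P3: store L2 := 25 | P0:I, P1:I, P2:I, P3:M(25) | bus: BusRdX
[3] P3: load  L1 | P0:I, P1:S(31), P2:I, P3:S(31) | bus: BusRd,Flush
[4] P0: store L1 := 81 | P0:M(81), P1:I, P2:I, P3:I | bus: BusRdX
[5] P0: load  L2 | P0:S(25), P1:I, P2:I, P3:S(25) | bus: BusRd,Flush
[6] P1: load  L1 | P0:S(81), P1:S(81), P2:I, P3:I | bus: BusRd,Flush
[7] P2: store L1 := 41 | P0:I, P1:I, P2:M(41), P3:I | bus: BusRdX
[8] P2: load  L1 | P0:I, P1:I, P2:M(41), P3:I | bus: none
[9] P0: store L4 := 52 | P0:M(52), P1:I, P2:I, P3:I | bus: BusRdX
[10] P0: store L2 := 68 | P0:M(68), P1:I, P2:I, P3:I | bus: BusUpgr
[11] P0: store L1 := 41 | P0:M(41), P1:I, P2:I, P3:I | bus: BusRdX,Flush
[12] P3: load  L5 | P0:I, P1:I, P2:I, P3:E(50) | bus: BusRd
[13] P0: store L1 := 18 | P0:M(18), P1:I, P2:I, P3:I | bus: none
[14] P1: load  L1 | P0:S(18), P1:S(18), P2:I, P3:I | bus: BusRd,Flush
[15] P3: load  L1 | P0:S(18), P1:S(18), P2:I, P3:S(18) | bus: BusRd
[16] P0: load  L0 | P0:E(40), P1:I, P2:I, P3:I | bus: BusRd
[17] P2: store L4 := 12 | P0:I, P1:I, P2:M(12), P3:I | bus: BusRdX,Flush
[18] P3: load  L4 | P0:I, P1:I, P2:S(12), P3:S(12) | bus: BusRd,Flush
[19] P3: store L1 := 15 | P0:I, P1:I, P2:I, P3:M(15) | bus: BusUpgr
[20] P3: store L1 := 91 | P0:I, P1:I, P2:I, P3:M(91) | bus: none
[21] P0: store L1 := 3 | P0:M(3), P1:I, P2:I, P3:I | bus: BusRdX,Flush
[22] P2: store L1 := 72 | P0:I, P1:I, P2:M(72), P3:I | bus: BusRdX,Flush
[23] P3: load  L1 | P0:I, P1:I, P2:S(72), P3:S(72) | bus: BusRd,Flush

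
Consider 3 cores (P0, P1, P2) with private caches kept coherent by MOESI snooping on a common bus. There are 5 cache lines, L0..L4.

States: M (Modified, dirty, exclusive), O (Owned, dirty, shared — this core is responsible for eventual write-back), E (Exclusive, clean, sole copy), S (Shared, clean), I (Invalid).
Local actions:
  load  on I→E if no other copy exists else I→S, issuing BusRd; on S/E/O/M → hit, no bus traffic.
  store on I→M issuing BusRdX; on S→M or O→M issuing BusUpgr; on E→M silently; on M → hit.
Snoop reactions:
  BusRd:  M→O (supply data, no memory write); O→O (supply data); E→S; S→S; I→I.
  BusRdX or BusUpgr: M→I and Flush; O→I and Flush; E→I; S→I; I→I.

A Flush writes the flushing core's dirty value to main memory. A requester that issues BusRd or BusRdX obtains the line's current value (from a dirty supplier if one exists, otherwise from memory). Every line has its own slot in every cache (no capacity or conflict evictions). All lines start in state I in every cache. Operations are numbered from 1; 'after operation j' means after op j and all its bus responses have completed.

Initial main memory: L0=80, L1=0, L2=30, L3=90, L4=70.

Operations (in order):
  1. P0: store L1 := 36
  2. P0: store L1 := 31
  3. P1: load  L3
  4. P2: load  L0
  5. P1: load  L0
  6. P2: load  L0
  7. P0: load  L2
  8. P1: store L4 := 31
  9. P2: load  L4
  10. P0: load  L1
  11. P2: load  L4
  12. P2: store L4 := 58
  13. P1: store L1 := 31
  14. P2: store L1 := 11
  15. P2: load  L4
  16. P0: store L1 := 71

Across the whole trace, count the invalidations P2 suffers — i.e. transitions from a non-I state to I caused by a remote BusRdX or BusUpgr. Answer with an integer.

1. P0: store L1 := 36  bus=[BusRdX]  L1: P0=M P1=I P2=I  mem[L1]=0
2. P0: store L1 := 31  bus=[-]  L1: P0=M P1=I P2=I  mem[L1]=0
3. P1: load  L3  bus=[BusRd]  L3: P0=I P1=E P2=I  mem[L3]=90
4. P2: load  L0  bus=[BusRd]  L0: P0=I P1=I P2=E  mem[L0]=80
5. P1: load  L0  bus=[BusRd]  L0: P0=I P1=S P2=S  mem[L0]=80
6. P2: load  L0  bus=[-]  L0: P0=I P1=S P2=S  mem[L0]=80
7. P0: load  L2  bus=[BusRd]  L2: P0=E P1=I P2=I  mem[L2]=30
8. P1: store L4 := 31  bus=[BusRdX]  L4: P0=I P1=M P2=I  mem[L4]=70
9. P2: load  L4  bus=[BusRd]  L4: P0=I P1=O P2=S  mem[L4]=70
10. P0: load  L1  bus=[-]  L1: P0=M P1=I P2=I  mem[L1]=0
11. P2: load  L4  bus=[-]  L4: P0=I P1=O P2=S  mem[L4]=70
12. P2: store L4 := 58  bus=[BusUpgr,Flush]  L4: P0=I P1=I P2=M  mem[L4]=31
13. P1: store L1 := 31  bus=[BusRdX,Flush]  L1: P0=I P1=M P2=I  mem[L1]=31
14. P2: store L1 := 11  bus=[BusRdX,Flush]  L1: P0=I P1=I P2=M  mem[L1]=31
15. P2: load  L4  bus=[-]  L4: P0=I P1=I P2=M  mem[L4]=31
16. P0: store L1 := 71  bus=[BusRdX,Flush]  L1: P0=M P1=I P2=I  mem[L1]=11

invalidations = 1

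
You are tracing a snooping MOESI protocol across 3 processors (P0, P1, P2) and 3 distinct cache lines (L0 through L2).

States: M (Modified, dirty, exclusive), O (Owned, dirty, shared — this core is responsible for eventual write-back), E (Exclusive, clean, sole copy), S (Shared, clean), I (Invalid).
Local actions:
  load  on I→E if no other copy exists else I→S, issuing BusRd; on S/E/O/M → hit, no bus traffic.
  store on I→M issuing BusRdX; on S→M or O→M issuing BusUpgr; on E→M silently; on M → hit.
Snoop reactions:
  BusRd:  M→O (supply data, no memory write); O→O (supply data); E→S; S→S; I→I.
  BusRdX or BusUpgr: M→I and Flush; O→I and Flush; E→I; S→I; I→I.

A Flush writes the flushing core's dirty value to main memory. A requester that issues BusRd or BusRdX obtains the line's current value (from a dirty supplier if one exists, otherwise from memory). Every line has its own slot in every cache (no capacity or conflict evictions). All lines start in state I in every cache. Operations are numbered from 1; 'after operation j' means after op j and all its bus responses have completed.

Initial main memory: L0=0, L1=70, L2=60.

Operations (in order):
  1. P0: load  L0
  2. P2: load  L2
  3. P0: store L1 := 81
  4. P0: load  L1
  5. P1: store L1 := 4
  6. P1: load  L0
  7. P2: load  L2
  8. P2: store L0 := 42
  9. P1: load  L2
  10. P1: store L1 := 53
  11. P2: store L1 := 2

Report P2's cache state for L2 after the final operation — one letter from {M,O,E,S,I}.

[1] P0: load  L0 | P0:E(0), P1:I, P2:I | bus: BusRd
[2] P2: load  L2 | P0:I, P1:I, P2:E(60) | bus: BusRd
[3] P0: store L1 := 81 | P0:M(81), P1:I, P2:I | bus: BusRdX
[4] P0: load  L1 | P0:M(81), P1:I, P2:I | bus: none
[5] P1: store L1 := 4 | P0:I, P1:M(4), P2:I | bus: BusRdX,Flush
[6] P1: load  L0 | P0:S(0), P1:S(0), P2:I | bus: BusRd
[7] P2: load  L2 | P0:I, P1:I, P2:E(60) | bus: none
[8] P2: store L0 := 42 | P0:I, P1:I, P2:M(42) | bus: BusRdX
[9] P1: load  L2 | P0:I, P1:S(60), P2:S(60) | bus: BusRd
[10] P1: store L1 := 53 | P0:I, P1:M(53), P2:I | bus: none
[11] P2: store L1 := 2 | P0:I, P1:I, P2:M(2) | bus: BusRdX,Flush

state = S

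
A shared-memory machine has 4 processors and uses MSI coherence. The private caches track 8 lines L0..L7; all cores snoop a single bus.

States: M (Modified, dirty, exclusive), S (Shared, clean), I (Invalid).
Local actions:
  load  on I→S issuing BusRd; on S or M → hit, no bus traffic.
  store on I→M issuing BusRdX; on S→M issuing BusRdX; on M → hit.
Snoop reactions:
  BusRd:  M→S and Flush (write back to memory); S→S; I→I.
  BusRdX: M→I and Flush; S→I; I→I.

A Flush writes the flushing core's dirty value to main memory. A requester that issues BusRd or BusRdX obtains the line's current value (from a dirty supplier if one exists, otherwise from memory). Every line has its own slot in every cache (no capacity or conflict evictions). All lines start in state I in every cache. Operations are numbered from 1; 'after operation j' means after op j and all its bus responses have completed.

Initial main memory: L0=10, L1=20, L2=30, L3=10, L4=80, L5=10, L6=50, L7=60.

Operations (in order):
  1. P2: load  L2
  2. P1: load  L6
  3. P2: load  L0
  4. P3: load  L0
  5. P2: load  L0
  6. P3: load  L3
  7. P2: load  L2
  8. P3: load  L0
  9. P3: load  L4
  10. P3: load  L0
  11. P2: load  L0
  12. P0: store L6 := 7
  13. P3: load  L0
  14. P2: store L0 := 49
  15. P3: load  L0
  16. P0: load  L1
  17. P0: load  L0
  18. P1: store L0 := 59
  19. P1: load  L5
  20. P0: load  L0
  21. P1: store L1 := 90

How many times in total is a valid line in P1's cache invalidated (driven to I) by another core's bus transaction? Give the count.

[1] P2: load  L2 | P0:I, P1:I, P2:S(30), P3:I | bus: BusRd
[2] P1: load  L6 | P0:I, P1:S(50), P2:I, P3:I | bus: BusRd
[3] P2: load  L0 | P0:I, P1:I, P2:S(10), P3:I | bus: BusRd
[4] P3: load  L0 | P0:I, P1:I, P2:S(10), P3:S(10) | bus: BusRd
[5] P2: load  L0 | P0:I, P1:I, P2:S(10), P3:S(10) | bus: none
[6] P3: load  L3 | P0:I, P1:I, P2:I, P3:S(10) | bus: BusRd
[7] P2: load  L2 | P0:I, P1:I, P2:S(30), P3:I | bus: none
[8] P3: load  L0 | P0:I, P1:I, P2:S(10), P3:S(10) | bus: none
[9] P3: load  L4 | P0:I, P1:I, P2:I, P3:S(80) | bus: BusRd
[10] P3: load  L0 | P0:I, P1:I, P2:S(10), P3:S(10) | bus: none
[11] P2: load  L0 | P0:I, P1:I, P2:S(10), P3:S(10) | bus: none
[12] P0: store L6 := 7 | P0:M(7), P1:I, P2:I, P3:I | bus: BusRdX
[13] P3: load  L0 | P0:I, P1:I, P2:S(10), P3:S(10) | bus: none
[14] P2: store L0 := 49 | P0:I, P1:I, P2:M(49), P3:I | bus: BusRdX
[15] P3: load  L0 | P0:I, P1:I, P2:S(49), P3:S(49) | bus: BusRd,Flush
[16] P0: load  L1 | P0:S(20), P1:I, P2:I, P3:I | bus: BusRd
[17] P0: load  L0 | P0:S(49), P1:I, P2:S(49), P3:S(49) | bus: BusRd
[18] P1: store L0 := 59 | P0:I, P1:M(59), P2:I, P3:I | bus: BusRdX
[19] P1: load  L5 | P0:I, P1:S(10), P2:I, P3:I | bus: BusRd
[20] P0: load  L0 | P0:S(59), P1:S(59), P2:I, P3:I | bus: BusRd,Flush
[21] P1: store L1 := 90 | P0:I, P1:M(90), P2:I, P3:I | bus: BusRdX

invalidations = 1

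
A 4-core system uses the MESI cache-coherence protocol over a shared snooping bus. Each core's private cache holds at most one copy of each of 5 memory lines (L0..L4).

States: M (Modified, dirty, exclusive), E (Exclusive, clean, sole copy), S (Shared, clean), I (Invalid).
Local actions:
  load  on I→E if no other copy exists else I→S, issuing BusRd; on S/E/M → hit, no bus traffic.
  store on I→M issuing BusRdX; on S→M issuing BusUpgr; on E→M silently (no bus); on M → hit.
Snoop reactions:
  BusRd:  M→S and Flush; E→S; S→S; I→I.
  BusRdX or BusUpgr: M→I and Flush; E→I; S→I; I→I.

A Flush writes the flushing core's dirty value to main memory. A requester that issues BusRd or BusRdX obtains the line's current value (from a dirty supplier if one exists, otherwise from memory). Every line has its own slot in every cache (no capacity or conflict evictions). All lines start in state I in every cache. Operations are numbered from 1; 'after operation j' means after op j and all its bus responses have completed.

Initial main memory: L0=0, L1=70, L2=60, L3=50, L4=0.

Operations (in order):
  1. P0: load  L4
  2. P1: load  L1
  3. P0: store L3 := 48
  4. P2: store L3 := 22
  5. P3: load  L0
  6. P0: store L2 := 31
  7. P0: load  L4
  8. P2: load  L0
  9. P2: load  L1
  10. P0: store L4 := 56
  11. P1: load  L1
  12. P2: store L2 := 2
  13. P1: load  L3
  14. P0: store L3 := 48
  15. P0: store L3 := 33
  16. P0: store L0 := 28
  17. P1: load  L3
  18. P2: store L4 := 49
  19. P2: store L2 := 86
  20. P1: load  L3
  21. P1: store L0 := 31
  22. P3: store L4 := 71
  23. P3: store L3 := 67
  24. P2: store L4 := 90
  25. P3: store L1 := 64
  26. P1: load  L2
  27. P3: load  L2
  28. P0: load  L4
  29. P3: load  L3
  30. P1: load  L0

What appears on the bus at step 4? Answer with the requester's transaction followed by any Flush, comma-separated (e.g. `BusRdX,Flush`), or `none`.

bus = BusRdX,Flush

1. P0: load  L4  bus=[BusRd]  L4: P0=E P1=I P2=I P3=I  mem[L4]=0
2. P1: load  L1  bus=[BusRd]  L1: P0=I P1=E P2=I P3=I  mem[L1]=70
3. P0: store L3 := 48  bus=[BusRdX]  L3: P0=M P1=I P2=I P3=I  mem[L3]=50
4. P2: store L3 := 22  bus=[BusRdX,Flush]  L3: P0=I P1=I P2=M P3=I  mem[L3]=48
5. P3: load  L0  bus=[BusRd]  L0: P0=I P1=I P2=I P3=E  mem[L0]=0
6. P0: store L2 := 31  bus=[BusRdX]  L2: P0=M P1=I P2=I P3=I  mem[L2]=60
7. P0: load  L4  bus=[-]  L4: P0=E P1=I P2=I P3=I  mem[L4]=0
8. P2: load  L0  bus=[BusRd]  L0: P0=I P1=I P2=S P3=S  mem[L0]=0
9. P2: load  L1  bus=[BusRd]  L1: P0=I P1=S P2=S P3=I  mem[L1]=70
10. P0: store L4 := 56  bus=[-]  L4: P0=M P1=I P2=I P3=I  mem[L4]=0
11. P1: load  L1  bus=[-]  L1: P0=I P1=S P2=S P3=I  mem[L1]=70
12. P2: store L2 := 2  bus=[BusRdX,Flush]  L2: P0=I P1=I P2=M P3=I  mem[L2]=31
13. P1: load  L3  bus=[BusRd,Flush]  L3: P0=I P1=S P2=S P3=I  mem[L3]=22
14. P0: store L3 := 48  bus=[BusRdX]  L3: P0=M P1=I P2=I P3=I  mem[L3]=22
15. P0: store L3 := 33  bus=[-]  L3: P0=M P1=I P2=I P3=I  mem[L3]=22
16. P0: store L0 := 28  bus=[BusRdX]  L0: P0=M P1=I P2=I P3=I  mem[L0]=0
17. P1: load  L3  bus=[BusRd,Flush]  L3: P0=S P1=S P2=I P3=I  mem[L3]=33
18. P2: store L4 := 49  bus=[BusRdX,Flush]  L4: P0=I P1=I P2=M P3=I  mem[L4]=56
19. P2: store L2 := 86  bus=[-]  L2: P0=I P1=I P2=M P3=I  mem[L2]=31
20. P1: load  L3  bus=[-]  L3: P0=S P1=S P2=I P3=I  mem[L3]=33
21. P1: store L0 := 31  bus=[BusRdX,Flush]  L0: P0=I P1=M P2=I P3=I  mem[L0]=28
22. P3: store L4 := 71  bus=[BusRdX,Flush]  L4: P0=I P1=I P2=I P3=M  mem[L4]=49
23. P3: store L3 := 67  bus=[BusRdX]  L3: P0=I P1=I P2=I P3=M  mem[L3]=33
24. P2: store L4 := 90  bus=[BusRdX,Flush]  L4: P0=I P1=I P2=M P3=I  mem[L4]=71
25. P3: store L1 := 64  bus=[BusRdX]  L1: P0=I P1=I P2=I P3=M  mem[L1]=70
26. P1: load  L2  bus=[BusRd,Flush]  L2: P0=I P1=S P2=S P3=I  mem[L2]=86
27. P3: load  L2  bus=[BusRd]  L2: P0=I P1=S P2=S P3=S  mem[L2]=86
28. P0: load  L4  bus=[BusRd,Flush]  L4: P0=S P1=I P2=S P3=I  mem[L4]=90
29. P3: load  L3  bus=[-]  L3: P0=I P1=I P2=I P3=M  mem[L3]=33
30. P1: load  L0  bus=[-]  L0: P0=I P1=M P2=I P3=I  mem[L0]=28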